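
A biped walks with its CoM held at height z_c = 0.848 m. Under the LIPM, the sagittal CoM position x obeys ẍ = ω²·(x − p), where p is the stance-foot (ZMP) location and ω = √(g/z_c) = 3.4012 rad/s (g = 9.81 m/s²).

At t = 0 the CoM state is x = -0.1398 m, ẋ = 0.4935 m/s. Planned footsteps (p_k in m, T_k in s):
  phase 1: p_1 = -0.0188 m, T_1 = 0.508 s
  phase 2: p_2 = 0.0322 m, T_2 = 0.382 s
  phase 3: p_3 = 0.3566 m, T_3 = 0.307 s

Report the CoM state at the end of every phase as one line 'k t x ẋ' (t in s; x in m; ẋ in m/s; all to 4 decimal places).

phase 1: p=-0.0188, T=0.508, ωT=1.727810, cosh=2.902993, sinh=2.725319; start (x,ẋ)=(-0.139800, 0.493500) → end (x,ẋ)=(0.025370, 0.311035)
phase 2: p=0.0322, T=0.382, ωT=1.299258, cosh=1.969655, sinh=1.696921; start (x,ẋ)=(0.025370, 0.311035) → end (x,ẋ)=(0.173929, 0.573214)
phase 3: p=0.3566, T=0.307, ωT=1.044168, cosh=1.596510, sinh=1.244525; start (x,ẋ)=(0.173929, 0.573214) → end (x,ẋ)=(0.274707, 0.141917)

1 0.5080 0.0254 0.3110
2 0.8900 0.1739 0.5732
3 1.1970 0.2747 0.1419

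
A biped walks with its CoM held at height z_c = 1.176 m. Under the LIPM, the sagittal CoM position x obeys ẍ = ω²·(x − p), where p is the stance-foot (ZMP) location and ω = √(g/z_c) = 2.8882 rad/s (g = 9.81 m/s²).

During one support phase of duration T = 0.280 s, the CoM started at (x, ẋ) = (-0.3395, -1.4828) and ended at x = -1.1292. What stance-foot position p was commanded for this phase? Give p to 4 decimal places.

p = 0.6100

ωT = 2.8882·0.280 = 0.808696; cosh(ωT) = 1.345209, sinh(ωT) = 0.899770
x(T) = p + (x₀−p)·cosh(ωT) + (ẋ₀/ω)·sinh(ωT) ⇒ p·(1 − cosh) = x(T) − x₀·cosh − (ẋ₀/ω)·sinh
numerator   = -1.1292 − (-0.3395)·1.345209 − (-1.4828/2.8882)·0.899770 = -0.210560
denominator = 1 − 1.345209 = -0.345209
p = -0.210560 / -0.345209 = 0.6100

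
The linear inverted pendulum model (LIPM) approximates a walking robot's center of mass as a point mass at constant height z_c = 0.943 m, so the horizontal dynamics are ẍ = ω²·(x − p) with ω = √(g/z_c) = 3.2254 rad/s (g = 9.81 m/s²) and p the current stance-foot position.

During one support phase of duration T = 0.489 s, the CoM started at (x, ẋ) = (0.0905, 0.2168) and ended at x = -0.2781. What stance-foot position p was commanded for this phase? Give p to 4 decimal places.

p = 0.4346

ωT = 3.2254·0.489 = 1.577221; cosh(ωT) = 2.524015, sinh(ωT) = 2.317466
x(T) = p + (x₀−p)·cosh(ωT) + (ẋ₀/ω)·sinh(ωT) ⇒ p·(1 − cosh) = x(T) − x₀·cosh − (ẋ₀/ω)·sinh
numerator   = -0.2781 − (0.0905)·2.524015 − (0.2168/3.2254)·2.317466 = -0.662295
denominator = 1 − 2.524015 = -1.524015
p = -0.662295 / -1.524015 = 0.4346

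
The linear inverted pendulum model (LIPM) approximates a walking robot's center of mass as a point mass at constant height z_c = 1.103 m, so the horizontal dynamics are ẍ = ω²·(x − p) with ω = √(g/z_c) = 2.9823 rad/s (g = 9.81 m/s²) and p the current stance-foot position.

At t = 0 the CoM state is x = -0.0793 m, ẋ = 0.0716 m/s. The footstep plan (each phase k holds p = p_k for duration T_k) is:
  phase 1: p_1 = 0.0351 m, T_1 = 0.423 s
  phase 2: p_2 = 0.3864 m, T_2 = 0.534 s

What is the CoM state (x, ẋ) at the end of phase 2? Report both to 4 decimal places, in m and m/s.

phase 1: p=0.0351, T=0.423, ωT=1.261513, cosh=1.906992, sinh=1.623767; start (x,ẋ)=(-0.079300, 0.071600) → end (x,ẋ)=(-0.144076, -0.417448)
phase 2: p=0.3864, T=0.534, ωT=1.592548, cosh=2.559834, sinh=2.356427; start (x,ẋ)=(-0.144076, -0.417448) → end (x,ẋ)=(-1.301372, -4.796556)

x = -1.3014, ẋ = -4.7966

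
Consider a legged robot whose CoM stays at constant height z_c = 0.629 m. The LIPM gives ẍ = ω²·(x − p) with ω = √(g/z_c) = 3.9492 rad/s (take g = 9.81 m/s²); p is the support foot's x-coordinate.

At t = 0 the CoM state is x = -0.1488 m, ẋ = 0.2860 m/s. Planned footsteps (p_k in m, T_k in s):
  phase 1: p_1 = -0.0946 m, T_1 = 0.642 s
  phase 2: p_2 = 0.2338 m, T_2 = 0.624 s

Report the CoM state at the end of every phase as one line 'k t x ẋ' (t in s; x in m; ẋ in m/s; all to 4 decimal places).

1 0.6420 0.0154 0.4739
2 1.2660 -0.3592 -2.2282

phase 1: p=-0.0946, T=0.642, ωT=2.535386, cosh=6.350269, sinh=6.271038; start (x,ẋ)=(-0.148800, 0.286000) → end (x,ẋ)=(0.015362, 0.473882)
phase 2: p=0.2338, T=0.624, ωT=2.464301, cosh=5.920164, sinh=5.835096; start (x,ẋ)=(0.015362, 0.473882) → end (x,ẋ)=(-0.359208, -2.228209)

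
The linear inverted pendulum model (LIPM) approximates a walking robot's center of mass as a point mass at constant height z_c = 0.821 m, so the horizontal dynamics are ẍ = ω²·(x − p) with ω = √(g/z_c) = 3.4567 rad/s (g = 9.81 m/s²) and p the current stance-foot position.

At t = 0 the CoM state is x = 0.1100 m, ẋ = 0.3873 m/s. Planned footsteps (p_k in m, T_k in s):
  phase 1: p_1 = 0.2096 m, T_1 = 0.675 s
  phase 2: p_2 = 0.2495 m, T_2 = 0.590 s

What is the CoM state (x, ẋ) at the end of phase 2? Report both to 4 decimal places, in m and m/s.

x = 0.5853, ẋ = 1.1881

phase 1: p=0.2096, T=0.675, ωT=2.333273, cosh=5.204305, sinh=5.107327; start (x,ẋ)=(0.110000, 0.387300) → end (x,ẋ)=(0.263493, 0.257239)
phase 2: p=0.2495, T=0.590, ωT=2.039453, cosh=3.908252, sinh=3.778152; start (x,ẋ)=(0.263493, 0.257239) → end (x,ẋ)=(0.585349, 1.188102)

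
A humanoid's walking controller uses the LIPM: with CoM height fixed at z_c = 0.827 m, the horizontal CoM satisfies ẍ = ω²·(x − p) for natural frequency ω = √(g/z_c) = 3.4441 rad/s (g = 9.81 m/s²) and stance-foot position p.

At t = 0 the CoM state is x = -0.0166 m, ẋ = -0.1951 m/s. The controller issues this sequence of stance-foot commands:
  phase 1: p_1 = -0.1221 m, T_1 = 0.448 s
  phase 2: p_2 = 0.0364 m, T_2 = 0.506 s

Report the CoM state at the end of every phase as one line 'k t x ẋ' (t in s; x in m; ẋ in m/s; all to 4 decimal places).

1 0.4480 0.0095 0.3339
2 0.9540 0.2257 0.7265

phase 1: p=-0.1221, T=0.448, ωT=1.542957, cosh=2.446076, sinh=2.232327; start (x,ẋ)=(-0.016600, -0.195100) → end (x,ẋ)=(0.009505, 0.333893)
phase 2: p=0.0364, T=0.506, ωT=1.742715, cosh=2.943938, sinh=2.768893; start (x,ẋ)=(0.009505, 0.333893) → end (x,ẋ)=(0.225656, 0.726479)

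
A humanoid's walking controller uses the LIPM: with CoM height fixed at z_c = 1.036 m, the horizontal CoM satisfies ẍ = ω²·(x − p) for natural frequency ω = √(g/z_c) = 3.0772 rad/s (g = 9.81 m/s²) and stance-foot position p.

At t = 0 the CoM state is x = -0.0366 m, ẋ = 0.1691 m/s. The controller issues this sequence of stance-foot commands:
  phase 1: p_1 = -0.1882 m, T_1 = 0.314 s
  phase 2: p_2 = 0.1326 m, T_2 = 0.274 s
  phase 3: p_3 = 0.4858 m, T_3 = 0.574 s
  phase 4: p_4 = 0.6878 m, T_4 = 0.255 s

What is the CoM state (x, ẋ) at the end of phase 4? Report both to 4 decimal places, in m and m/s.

phase 1: p=-0.1882, T=0.314, ωT=0.966241, cosh=1.504279, sinh=1.123768; start (x,ẋ)=(-0.036600, 0.169100) → end (x,ẋ)=(0.101603, 0.778615)
phase 2: p=0.1326, T=0.274, ωT=0.843153, cosh=1.377017, sinh=0.946665; start (x,ẋ)=(0.101603, 0.778615) → end (x,ẋ)=(0.329448, 0.981868)
phase 3: p=0.4858, T=0.574, ωT=1.766313, cosh=3.010104, sinh=2.839142; start (x,ẋ)=(0.329448, 0.981868) → end (x,ẋ)=(0.921073, 1.589539)
phase 4: p=0.6878, T=0.255, ωT=0.784686, cosh=1.323991, sinh=0.867728; start (x,ẋ)=(0.921073, 1.589539) → end (x,ẋ)=(1.444879, 2.727414)

x = 1.4449, ẋ = 2.7274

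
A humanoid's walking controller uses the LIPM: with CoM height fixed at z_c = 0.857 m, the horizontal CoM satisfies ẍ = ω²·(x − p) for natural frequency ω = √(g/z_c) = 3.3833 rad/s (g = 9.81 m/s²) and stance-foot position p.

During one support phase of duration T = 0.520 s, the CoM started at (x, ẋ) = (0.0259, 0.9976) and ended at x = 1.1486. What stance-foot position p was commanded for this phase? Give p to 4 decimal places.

ωT = 3.3833·0.520 = 1.759316; cosh(ωT) = 2.990313, sinh(ωT) = 2.818150
x(T) = p + (x₀−p)·cosh(ωT) + (ẋ₀/ω)·sinh(ωT) ⇒ p·(1 − cosh) = x(T) − x₀·cosh − (ẋ₀/ω)·sinh
numerator   = 1.1486 − (0.0259)·2.990313 − (0.9976/3.3833)·2.818150 = 0.240191
denominator = 1 − 2.990313 = -1.990313
p = 0.240191 / -1.990313 = -0.1207

p = -0.1207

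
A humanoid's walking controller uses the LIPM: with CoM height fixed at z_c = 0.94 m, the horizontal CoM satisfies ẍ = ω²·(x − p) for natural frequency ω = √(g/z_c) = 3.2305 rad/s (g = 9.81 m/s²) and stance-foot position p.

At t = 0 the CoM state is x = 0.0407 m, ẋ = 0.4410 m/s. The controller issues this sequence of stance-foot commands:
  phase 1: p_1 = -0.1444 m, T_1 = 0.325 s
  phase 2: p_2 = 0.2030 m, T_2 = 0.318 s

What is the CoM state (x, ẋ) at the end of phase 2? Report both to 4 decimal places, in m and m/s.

x = 0.9422, ẋ = 2.7701

phase 1: p=-0.1444, T=0.325, ωT=1.049913, cosh=1.603685, sinh=1.253716; start (x,ẋ)=(0.040700, 0.441000) → end (x,ẋ)=(0.323589, 1.456904)
phase 2: p=0.2030, T=0.318, ωT=1.027299, cosh=1.575741, sinh=1.217769; start (x,ẋ)=(0.323589, 1.456904) → end (x,ẋ)=(0.942211, 2.770100)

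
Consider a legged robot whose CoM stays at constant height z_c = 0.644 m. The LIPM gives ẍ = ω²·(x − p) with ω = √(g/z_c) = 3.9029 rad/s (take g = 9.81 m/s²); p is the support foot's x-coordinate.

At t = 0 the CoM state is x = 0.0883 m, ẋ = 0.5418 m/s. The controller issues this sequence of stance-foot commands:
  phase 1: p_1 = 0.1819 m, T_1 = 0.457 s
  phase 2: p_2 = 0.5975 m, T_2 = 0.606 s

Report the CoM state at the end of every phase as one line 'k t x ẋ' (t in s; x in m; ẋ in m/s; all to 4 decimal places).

1 0.4570 0.2969 0.6014
2 1.0630 -0.2035 -2.9597

phase 1: p=0.1819, T=0.457, ωT=1.783625, cosh=3.059710, sinh=2.891683; start (x,ẋ)=(0.088300, 0.541800) → end (x,ẋ)=(0.296934, 0.601386)
phase 2: p=0.5975, T=0.606, ωT=2.365157, cosh=5.369824, sinh=5.275890; start (x,ẋ)=(0.296934, 0.601386) → end (x,ẋ)=(-0.203540, -2.959696)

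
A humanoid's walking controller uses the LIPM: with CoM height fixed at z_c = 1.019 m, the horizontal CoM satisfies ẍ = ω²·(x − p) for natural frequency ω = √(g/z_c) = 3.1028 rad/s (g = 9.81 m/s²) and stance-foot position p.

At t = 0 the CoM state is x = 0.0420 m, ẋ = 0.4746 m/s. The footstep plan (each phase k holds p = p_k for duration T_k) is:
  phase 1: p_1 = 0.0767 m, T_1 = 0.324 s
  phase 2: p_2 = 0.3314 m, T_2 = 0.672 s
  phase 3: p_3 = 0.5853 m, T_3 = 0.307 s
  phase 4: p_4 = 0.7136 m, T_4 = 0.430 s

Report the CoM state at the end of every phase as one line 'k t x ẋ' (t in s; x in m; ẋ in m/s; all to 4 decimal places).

1 0.3240 0.2040 0.6079
2 0.9960 0.5867 0.9170
3 1.3030 0.9135 1.3703
4 1.7330 1.8997 3.8778

phase 1: p=0.0767, T=0.324, ωT=1.005307, cosh=1.549339, sinh=1.183407; start (x,ẋ)=(0.042000, 0.474600) → end (x,ẋ)=(0.203950, 0.607902)
phase 2: p=0.3314, T=0.672, ωT=2.085082, cosh=4.084772, sinh=3.960475; start (x,ẋ)=(0.203950, 0.607902) → end (x,ẋ)=(0.586735, 0.916969)
phase 3: p=0.5853, T=0.307, ωT=0.952560, cosh=1.489044, sinh=1.103292; start (x,ẋ)=(0.586735, 0.916969) → end (x,ẋ)=(0.913493, 1.370321)
phase 4: p=0.7136, T=0.430, ωT=1.334204, cosh=2.030170, sinh=1.766802; start (x,ẋ)=(0.913493, 1.370321) → end (x,ẋ)=(1.899707, 3.877804)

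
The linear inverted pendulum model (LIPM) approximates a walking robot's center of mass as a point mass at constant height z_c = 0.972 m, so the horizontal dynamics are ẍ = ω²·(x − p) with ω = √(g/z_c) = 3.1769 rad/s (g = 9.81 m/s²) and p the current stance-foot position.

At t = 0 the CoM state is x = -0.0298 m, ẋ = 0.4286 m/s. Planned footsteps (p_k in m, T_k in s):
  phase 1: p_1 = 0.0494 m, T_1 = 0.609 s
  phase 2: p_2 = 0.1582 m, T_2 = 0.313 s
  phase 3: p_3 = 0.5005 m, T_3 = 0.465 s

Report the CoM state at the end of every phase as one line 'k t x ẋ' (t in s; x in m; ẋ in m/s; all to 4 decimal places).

1 0.6090 0.2268 0.6617
2 0.9220 0.5065 1.2708
3 1.3870 1.3449 2.9683

phase 1: p=0.0494, T=0.609, ωT=1.934732, cosh=3.533326, sinh=3.388863; start (x,ẋ)=(-0.029800, 0.428600) → end (x,ẋ)=(0.226757, 0.661710)
phase 2: p=0.1582, T=0.313, ωT=0.994370, cosh=1.536488, sinh=1.166532; start (x,ẋ)=(0.226757, 0.661710) → end (x,ẋ)=(0.506511, 1.270778)
phase 3: p=0.5005, T=0.465, ωT=1.477259, cosh=2.304591, sinh=2.076328; start (x,ẋ)=(0.506511, 1.270778) → end (x,ẋ)=(1.344897, 2.968276)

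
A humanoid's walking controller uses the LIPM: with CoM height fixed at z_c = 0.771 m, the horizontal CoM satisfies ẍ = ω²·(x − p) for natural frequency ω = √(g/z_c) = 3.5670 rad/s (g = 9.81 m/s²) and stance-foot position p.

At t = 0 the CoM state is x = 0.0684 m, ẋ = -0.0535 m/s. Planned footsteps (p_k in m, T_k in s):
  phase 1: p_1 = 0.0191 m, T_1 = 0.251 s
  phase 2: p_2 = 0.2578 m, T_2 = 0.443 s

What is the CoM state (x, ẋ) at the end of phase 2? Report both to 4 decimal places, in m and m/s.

phase 1: p=0.0191, T=0.251, ωT=0.895317, cosh=1.428295, sinh=1.019817; start (x,ẋ)=(0.068400, -0.053500) → end (x,ẋ)=(0.074219, 0.102924)
phase 2: p=0.2578, T=0.443, ωT=1.580181, cosh=2.530886, sinh=2.324948; start (x,ẋ)=(0.074219, 0.102924) → end (x,ẋ)=(-0.139737, -1.261964)

x = -0.1397, ẋ = -1.2620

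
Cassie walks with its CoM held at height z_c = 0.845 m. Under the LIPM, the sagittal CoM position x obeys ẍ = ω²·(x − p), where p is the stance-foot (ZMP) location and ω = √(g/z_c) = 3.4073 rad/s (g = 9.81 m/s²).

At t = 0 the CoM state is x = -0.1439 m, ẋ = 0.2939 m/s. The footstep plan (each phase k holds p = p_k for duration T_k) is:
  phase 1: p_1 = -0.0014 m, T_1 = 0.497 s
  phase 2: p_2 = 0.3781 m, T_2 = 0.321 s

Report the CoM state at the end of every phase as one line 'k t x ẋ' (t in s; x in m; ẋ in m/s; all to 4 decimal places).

phase 1: p=-0.0014, T=0.497, ωT=1.693428, cosh=2.810990, sinh=2.627102; start (x,ẋ)=(-0.143900, 0.293900) → end (x,ẋ)=(-0.175363, -0.449414)
phase 2: p=0.3781, T=0.321, ωT=1.093743, cosh=1.660194, sinh=1.325234; start (x,ẋ)=(-0.175363, -0.449414) → end (x,ẋ)=(-0.715551, -3.245259)

1 0.4970 -0.1754 -0.4494
2 0.8180 -0.7156 -3.2453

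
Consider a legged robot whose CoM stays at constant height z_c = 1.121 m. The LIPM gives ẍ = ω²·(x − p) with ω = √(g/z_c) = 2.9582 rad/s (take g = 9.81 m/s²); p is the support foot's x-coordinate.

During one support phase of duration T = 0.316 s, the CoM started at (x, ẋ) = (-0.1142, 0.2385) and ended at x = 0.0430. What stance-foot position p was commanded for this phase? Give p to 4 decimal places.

ωT = 2.9582·0.316 = 0.934791; cosh(ωT) = 1.469675, sinh(ωT) = 1.077007
x(T) = p + (x₀−p)·cosh(ωT) + (ẋ₀/ω)·sinh(ωT) ⇒ p·(1 − cosh) = x(T) − x₀·cosh − (ẋ₀/ω)·sinh
numerator   = 0.0430 − (-0.1142)·1.469675 − (0.2385/2.9582)·1.077007 = 0.124005
denominator = 1 − 1.469675 = -0.469675
p = 0.124005 / -0.469675 = -0.2640

p = -0.2640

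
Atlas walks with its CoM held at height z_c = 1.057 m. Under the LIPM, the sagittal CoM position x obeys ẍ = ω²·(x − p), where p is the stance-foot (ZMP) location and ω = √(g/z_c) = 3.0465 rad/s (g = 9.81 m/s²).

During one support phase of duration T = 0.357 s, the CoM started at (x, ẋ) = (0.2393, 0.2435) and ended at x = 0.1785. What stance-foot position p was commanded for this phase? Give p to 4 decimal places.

ωT = 3.0465·0.357 = 1.087600; cosh(ωT) = 1.652085, sinh(ωT) = 1.315061
x(T) = p + (x₀−p)·cosh(ωT) + (ẋ₀/ω)·sinh(ωT) ⇒ p·(1 − cosh) = x(T) − x₀·cosh − (ẋ₀/ω)·sinh
numerator   = 0.1785 − (0.2393)·1.652085 − (0.2435/3.0465)·1.315061 = -0.321954
denominator = 1 − 1.652085 = -0.652085
p = -0.321954 / -0.652085 = 0.4937

p = 0.4937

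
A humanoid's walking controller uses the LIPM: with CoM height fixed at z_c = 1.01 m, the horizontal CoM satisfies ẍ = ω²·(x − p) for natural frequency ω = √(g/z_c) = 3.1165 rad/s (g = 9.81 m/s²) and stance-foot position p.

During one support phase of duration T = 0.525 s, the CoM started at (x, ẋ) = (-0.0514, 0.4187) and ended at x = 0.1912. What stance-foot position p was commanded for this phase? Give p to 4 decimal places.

ωT = 3.1165·0.525 = 1.636162; cosh(ωT) = 2.665075, sinh(ωT) = 2.470349
x(T) = p + (x₀−p)·cosh(ωT) + (ẋ₀/ω)·sinh(ωT) ⇒ p·(1 − cosh) = x(T) − x₀·cosh − (ẋ₀/ω)·sinh
numerator   = 0.1912 − (-0.0514)·2.665075 − (0.4187/3.1165)·2.470349 = -0.003705
denominator = 1 − 2.665075 = -1.665075
p = -0.003705 / -1.665075 = 0.0022

p = 0.0022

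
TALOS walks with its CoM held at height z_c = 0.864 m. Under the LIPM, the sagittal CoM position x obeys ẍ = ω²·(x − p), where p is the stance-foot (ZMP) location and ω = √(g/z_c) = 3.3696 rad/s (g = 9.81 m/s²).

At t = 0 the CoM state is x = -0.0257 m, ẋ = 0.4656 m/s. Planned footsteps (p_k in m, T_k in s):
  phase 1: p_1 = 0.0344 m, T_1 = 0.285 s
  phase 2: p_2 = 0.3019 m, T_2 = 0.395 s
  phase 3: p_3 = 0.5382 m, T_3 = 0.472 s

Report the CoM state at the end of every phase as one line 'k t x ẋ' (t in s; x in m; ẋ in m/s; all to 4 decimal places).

1 0.2850 0.0984 0.4715
2 0.6800 0.1363 -0.2522
3 1.1520 -0.6645 -3.8279

phase 1: p=0.0344, T=0.285, ωT=0.960336, cosh=1.497669, sinh=1.114905; start (x,ẋ)=(-0.025700, 0.465600) → end (x,ẋ)=(0.098444, 0.471532)
phase 2: p=0.3019, T=0.395, ωT=1.330992, cosh=2.024506, sinh=1.760291; start (x,ẋ)=(0.098444, 0.471532) → end (x,ẋ)=(0.136332, -0.252175)
phase 3: p=0.5382, T=0.472, ωT=1.590451, cosh=2.554898, sinh=2.351064; start (x,ẋ)=(0.136332, -0.252175) → end (x,ẋ)=(-0.664482, -3.827940)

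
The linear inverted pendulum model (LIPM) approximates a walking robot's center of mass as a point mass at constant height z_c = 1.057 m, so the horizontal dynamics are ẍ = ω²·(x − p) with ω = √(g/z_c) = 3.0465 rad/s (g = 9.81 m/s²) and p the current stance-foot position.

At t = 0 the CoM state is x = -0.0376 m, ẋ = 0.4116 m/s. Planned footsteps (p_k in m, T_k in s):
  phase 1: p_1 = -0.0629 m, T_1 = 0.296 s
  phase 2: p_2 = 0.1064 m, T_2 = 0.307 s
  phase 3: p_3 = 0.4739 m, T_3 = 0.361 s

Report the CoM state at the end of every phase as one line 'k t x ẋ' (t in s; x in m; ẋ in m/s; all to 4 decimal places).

phase 1: p=-0.0629, T=0.296, ωT=0.901764, cosh=1.434899, sinh=1.029046; start (x,ẋ)=(-0.037600, 0.411600) → end (x,ẋ)=(0.112433, 0.669920)
phase 2: p=0.1064, T=0.307, ωT=0.935275, cosh=1.470197, sinh=1.077719; start (x,ẋ)=(0.112433, 0.669920) → end (x,ẋ)=(0.352258, 1.004722)
phase 3: p=0.4739, T=0.361, ωT=1.099787, cosh=1.668233, sinh=1.335291; start (x,ẋ)=(0.352258, 1.004722) → end (x,ẋ)=(0.711346, 1.181277)

1 0.2960 0.1124 0.6699
2 0.6030 0.3523 1.0047
3 0.9640 0.7113 1.1813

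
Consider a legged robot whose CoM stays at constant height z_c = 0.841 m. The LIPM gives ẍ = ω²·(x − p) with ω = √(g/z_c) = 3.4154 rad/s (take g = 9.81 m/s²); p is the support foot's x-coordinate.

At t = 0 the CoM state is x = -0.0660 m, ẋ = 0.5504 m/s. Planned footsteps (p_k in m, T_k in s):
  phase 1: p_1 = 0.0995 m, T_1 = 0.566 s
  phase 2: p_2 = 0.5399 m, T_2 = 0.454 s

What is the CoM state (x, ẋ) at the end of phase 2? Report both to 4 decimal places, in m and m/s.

x = -0.6207, ẋ = -3.6107

phase 1: p=0.0995, T=0.566, ωT=1.933116, cosh=3.527855, sinh=3.383159; start (x,ẋ)=(-0.066000, 0.550400) → end (x,ẋ)=(0.060844, 0.029405)
phase 2: p=0.5399, T=0.454, ωT=1.550592, cosh=2.463190, sinh=2.251068; start (x,ẋ)=(0.060844, 0.029405) → end (x,ẋ)=(-0.620725, -3.610692)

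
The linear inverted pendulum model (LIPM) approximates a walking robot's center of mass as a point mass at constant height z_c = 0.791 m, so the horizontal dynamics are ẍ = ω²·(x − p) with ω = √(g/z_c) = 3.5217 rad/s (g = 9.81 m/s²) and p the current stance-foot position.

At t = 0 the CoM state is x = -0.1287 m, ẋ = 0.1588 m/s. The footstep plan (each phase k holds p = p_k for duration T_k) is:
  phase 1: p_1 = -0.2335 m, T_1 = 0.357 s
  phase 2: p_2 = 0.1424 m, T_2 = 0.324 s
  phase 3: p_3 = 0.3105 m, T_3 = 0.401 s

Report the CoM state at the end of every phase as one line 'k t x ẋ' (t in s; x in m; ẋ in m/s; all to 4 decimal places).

1 0.3570 0.0385 0.8980
2 0.6810 0.3215 1.0346
3 1.0820 0.9016 2.3243

phase 1: p=-0.2335, T=0.357, ωT=1.257247, cosh=1.900083, sinh=1.615646; start (x,ẋ)=(-0.128700, 0.158800) → end (x,ẋ)=(0.038481, 0.898026)
phase 2: p=0.1424, T=0.324, ωT=1.141031, cosh=1.724741, sinh=1.405252; start (x,ẋ)=(0.038481, 0.898026) → end (x,ẋ)=(0.321503, 1.034582)
phase 3: p=0.3105, T=0.401, ωT=1.412202, cosh=2.174295, sinh=1.930689; start (x,ẋ)=(0.321503, 1.034582) → end (x,ẋ)=(0.901609, 2.324301)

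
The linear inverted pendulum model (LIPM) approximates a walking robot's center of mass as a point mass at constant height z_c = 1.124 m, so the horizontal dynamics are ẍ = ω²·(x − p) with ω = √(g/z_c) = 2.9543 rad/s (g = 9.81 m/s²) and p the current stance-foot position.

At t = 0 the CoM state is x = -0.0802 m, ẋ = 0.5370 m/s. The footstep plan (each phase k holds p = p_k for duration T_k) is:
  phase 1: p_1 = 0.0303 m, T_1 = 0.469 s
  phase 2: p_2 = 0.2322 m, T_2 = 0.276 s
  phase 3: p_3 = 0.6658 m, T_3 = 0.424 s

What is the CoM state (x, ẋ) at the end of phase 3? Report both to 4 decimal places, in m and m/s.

phase 1: p=0.0303, T=0.469, ωT=1.385567, cosh=2.123636, sinh=1.873454; start (x,ẋ)=(-0.080200, 0.537000) → end (x,ẋ)=(0.136174, 0.528803)
phase 2: p=0.2322, T=0.276, ωT=0.815387, cosh=1.351259, sinh=0.908791; start (x,ẋ)=(0.136174, 0.528803) → end (x,ẋ)=(0.265112, 0.456736)
phase 3: p=0.6658, T=0.424, ωT=1.252623, cosh=1.892633, sinh=1.606878; start (x,ẋ)=(0.265112, 0.456736) → end (x,ẋ)=(0.155870, -1.037711)

x = 0.1559, ẋ = -1.0377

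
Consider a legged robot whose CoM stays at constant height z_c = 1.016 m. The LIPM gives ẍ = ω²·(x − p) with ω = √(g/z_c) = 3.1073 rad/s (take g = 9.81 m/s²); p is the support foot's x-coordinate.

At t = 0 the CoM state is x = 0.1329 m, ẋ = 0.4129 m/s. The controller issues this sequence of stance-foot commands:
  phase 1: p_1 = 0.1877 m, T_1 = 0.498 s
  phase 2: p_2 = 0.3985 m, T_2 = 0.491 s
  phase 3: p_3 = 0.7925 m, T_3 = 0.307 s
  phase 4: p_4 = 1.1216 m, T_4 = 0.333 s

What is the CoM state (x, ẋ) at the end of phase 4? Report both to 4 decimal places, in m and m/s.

phase 1: p=0.1877, T=0.498, ωT=1.547435, cosh=2.456098, sinh=2.243305; start (x,ẋ)=(0.132900, 0.412900) → end (x,ẋ)=(0.351198, 0.632133)
phase 2: p=0.3985, T=0.491, ωT=1.525684, cosh=2.407881, sinh=2.190408; start (x,ẋ)=(0.351198, 0.632133) → end (x,ẋ)=(0.730207, 1.200148)
phase 3: p=0.7925, T=0.307, ωT=0.953941, cosh=1.490570, sinh=1.105350; start (x,ẋ)=(0.730207, 1.200148) → end (x,ẋ)=(1.126572, 1.574949)
phase 4: p=1.1216, T=0.333, ωT=1.034731, cosh=1.584835, sinh=1.229513; start (x,ẋ)=(1.126572, 1.574949) → end (x,ẋ)=(1.752665, 2.515031)

x = 1.7527, ẋ = 2.5150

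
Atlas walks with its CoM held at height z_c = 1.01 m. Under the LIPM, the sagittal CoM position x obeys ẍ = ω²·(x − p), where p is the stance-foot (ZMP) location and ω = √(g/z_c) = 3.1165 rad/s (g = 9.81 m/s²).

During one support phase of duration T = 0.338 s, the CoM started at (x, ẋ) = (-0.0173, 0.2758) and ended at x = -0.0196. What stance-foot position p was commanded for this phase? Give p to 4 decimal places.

ωT = 3.1165·0.338 = 1.053377; cosh(ωT) = 1.608038, sinh(ωT) = 1.259280
x(T) = p + (x₀−p)·cosh(ωT) + (ẋ₀/ω)·sinh(ωT) ⇒ p·(1 − cosh) = x(T) − x₀·cosh − (ẋ₀/ω)·sinh
numerator   = -0.0196 − (-0.0173)·1.608038 − (0.2758/3.1165)·1.259280 = -0.103223
denominator = 1 − 1.608038 = -0.608038
p = -0.103223 / -0.608038 = 0.1698

p = 0.1698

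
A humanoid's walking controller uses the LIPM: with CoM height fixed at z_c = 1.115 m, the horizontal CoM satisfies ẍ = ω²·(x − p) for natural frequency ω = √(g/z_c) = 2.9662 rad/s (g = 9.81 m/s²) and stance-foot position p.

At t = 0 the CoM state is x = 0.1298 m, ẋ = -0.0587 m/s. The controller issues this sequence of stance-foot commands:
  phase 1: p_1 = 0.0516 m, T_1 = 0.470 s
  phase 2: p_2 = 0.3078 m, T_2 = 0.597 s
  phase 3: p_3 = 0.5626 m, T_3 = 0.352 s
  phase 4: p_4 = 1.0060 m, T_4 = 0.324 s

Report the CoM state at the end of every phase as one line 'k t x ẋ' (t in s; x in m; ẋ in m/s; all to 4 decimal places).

1 0.4700 0.1815 0.3132
2 1.0670 0.2272 -0.1221
3 1.4190 -0.0241 -1.4330
4 1.7430 -1.0767 -5.5570

phase 1: p=0.0516, T=0.470, ωT=1.394114, cosh=2.139727, sinh=1.891674; start (x,ẋ)=(0.129800, -0.058700) → end (x,ẋ)=(0.181491, 0.313185)
phase 2: p=0.3078, T=0.597, ωT=1.770821, cosh=3.022935, sinh=2.852742; start (x,ẋ)=(0.181491, 0.313185) → end (x,ẋ)=(0.227182, -0.122064)
phase 3: p=0.5626, T=0.352, ωT=1.044102, cosh=1.596428, sinh=1.244420; start (x,ẋ)=(0.227182, -0.122064) → end (x,ẋ)=(-0.024081, -1.432961)
phase 4: p=1.0060, T=0.324, ωT=0.961049, cosh=1.498464, sinh=1.115973; start (x,ẋ)=(-0.024081, -1.432961) → end (x,ẋ)=(-1.076661, -5.557012)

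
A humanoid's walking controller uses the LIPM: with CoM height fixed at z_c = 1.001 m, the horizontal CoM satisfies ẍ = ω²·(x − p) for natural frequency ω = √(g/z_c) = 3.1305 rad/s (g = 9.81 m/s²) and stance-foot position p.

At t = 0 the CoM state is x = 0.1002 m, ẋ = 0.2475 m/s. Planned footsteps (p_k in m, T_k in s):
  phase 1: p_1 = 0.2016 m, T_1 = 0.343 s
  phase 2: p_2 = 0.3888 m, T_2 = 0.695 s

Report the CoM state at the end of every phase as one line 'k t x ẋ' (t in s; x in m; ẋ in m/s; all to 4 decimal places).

1 0.3430 0.1381 -0.0058
2 1.0380 -0.7377 -3.4381

phase 1: p=0.2016, T=0.343, ωT=1.073762, cosh=1.634044, sinh=1.292323; start (x,ẋ)=(0.100200, 0.247500) → end (x,ẋ)=(0.138080, -0.005800)
phase 2: p=0.3888, T=0.695, ωT=2.175698, cosh=4.460928, sinh=4.347399; start (x,ẋ)=(0.138080, -0.005800) → end (x,ẋ)=(-0.737697, -3.438052)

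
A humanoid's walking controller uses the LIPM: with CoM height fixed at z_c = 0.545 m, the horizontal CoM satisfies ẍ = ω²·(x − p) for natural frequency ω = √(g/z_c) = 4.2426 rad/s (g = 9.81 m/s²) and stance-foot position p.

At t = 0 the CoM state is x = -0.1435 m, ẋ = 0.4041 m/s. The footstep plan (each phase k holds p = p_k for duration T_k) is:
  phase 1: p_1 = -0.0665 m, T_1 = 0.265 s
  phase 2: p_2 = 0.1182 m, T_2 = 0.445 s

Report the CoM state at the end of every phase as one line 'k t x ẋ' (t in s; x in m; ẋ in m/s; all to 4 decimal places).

1 0.2650 -0.0664 0.2379
2 0.7100 -0.3245 -1.7238

phase 1: p=-0.0665, T=0.265, ωT=1.124289, cosh=1.701455, sinh=1.376572; start (x,ẋ)=(-0.143500, 0.404100) → end (x,ẋ)=(-0.066396, 0.237859)
phase 2: p=0.1182, T=0.445, ωT=1.887957, cosh=3.378620, sinh=3.227239; start (x,ẋ)=(-0.066396, 0.237859) → end (x,ẋ)=(-0.324546, -1.723832)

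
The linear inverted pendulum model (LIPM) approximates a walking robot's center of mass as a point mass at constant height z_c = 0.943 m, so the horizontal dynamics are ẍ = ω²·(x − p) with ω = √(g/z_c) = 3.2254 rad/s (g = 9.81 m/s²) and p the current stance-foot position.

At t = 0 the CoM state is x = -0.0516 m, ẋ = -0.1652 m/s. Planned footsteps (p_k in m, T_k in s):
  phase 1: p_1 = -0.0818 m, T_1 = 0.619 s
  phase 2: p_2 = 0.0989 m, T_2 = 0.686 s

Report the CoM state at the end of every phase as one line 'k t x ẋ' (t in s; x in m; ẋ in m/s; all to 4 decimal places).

1 0.6190 -0.1537 -0.2674
2 1.3050 -1.4434 -4.9147

phase 1: p=-0.0818, T=0.619, ωT=1.996523, cosh=3.749606, sinh=3.613800; start (x,ẋ)=(-0.051600, -0.165200) → end (x,ẋ)=(-0.153655, -0.267425)
phase 2: p=0.0989, T=0.686, ωT=2.212624, cosh=4.624542, sinh=4.515129; start (x,ẋ)=(-0.153655, -0.267425) → end (x,ẋ)=(-1.443411, -4.914704)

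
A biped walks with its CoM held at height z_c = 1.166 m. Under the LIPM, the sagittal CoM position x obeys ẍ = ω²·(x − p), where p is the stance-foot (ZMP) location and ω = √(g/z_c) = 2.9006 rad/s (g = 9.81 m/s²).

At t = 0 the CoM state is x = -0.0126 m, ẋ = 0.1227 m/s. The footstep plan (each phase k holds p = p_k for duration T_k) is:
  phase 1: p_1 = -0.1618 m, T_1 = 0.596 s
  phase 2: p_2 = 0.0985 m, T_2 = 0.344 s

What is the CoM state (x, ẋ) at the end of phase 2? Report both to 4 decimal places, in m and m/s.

x = 1.1641, ẋ = 3.3490

phase 1: p=-0.1618, T=0.596, ωT=1.728758, cosh=2.905578, sinh=2.728073; start (x,ẋ)=(-0.012600, 0.122700) → end (x,ẋ)=(0.387114, 1.537141)
phase 2: p=0.0985, T=0.344, ωT=0.997806, cosh=1.540506, sinh=1.171819; start (x,ẋ)=(0.387114, 1.537141) → end (x,ẋ)=(1.164104, 3.348969)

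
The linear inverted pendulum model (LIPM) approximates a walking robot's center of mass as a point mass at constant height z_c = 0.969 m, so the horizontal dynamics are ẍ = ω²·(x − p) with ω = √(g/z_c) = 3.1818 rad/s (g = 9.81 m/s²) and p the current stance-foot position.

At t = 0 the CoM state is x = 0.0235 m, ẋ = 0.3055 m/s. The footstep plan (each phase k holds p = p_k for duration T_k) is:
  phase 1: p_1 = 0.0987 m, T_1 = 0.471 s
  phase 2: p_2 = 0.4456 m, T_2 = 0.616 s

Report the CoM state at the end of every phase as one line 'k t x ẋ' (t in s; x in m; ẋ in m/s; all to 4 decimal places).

phase 1: p=0.0987, T=0.471, ωT=1.498628, cosh=2.349490, sinh=2.126053; start (x,ẋ)=(0.023500, 0.305500) → end (x,ẋ)=(0.126151, 0.209065)
phase 2: p=0.4456, T=0.616, ωT=1.959989, cosh=3.620054, sinh=3.479194; start (x,ẋ)=(0.126151, 0.209065) → end (x,ẋ)=(-0.482216, -2.779503)

1 0.4710 0.1262 0.2091
2 1.0870 -0.4822 -2.7795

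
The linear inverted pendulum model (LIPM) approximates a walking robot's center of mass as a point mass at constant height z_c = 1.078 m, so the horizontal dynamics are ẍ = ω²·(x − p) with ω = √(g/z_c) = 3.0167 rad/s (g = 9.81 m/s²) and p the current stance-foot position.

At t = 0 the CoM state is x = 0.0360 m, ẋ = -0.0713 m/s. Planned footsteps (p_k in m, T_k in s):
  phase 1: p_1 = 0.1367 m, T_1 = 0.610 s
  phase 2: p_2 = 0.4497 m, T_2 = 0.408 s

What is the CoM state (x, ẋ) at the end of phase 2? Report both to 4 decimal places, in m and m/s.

x = -1.4742, ẋ = -5.5173

phase 1: p=0.1367, T=0.610, ωT=1.840187, cosh=3.228252, sinh=3.069464; start (x,ẋ)=(0.036000, -0.071300) → end (x,ẋ)=(-0.260932, -1.162621)
phase 2: p=0.4497, T=0.408, ωT=1.230814, cosh=1.858035, sinh=1.565980; start (x,ẋ)=(-0.260932, -1.162621) → end (x,ẋ)=(-1.474200, -5.517281)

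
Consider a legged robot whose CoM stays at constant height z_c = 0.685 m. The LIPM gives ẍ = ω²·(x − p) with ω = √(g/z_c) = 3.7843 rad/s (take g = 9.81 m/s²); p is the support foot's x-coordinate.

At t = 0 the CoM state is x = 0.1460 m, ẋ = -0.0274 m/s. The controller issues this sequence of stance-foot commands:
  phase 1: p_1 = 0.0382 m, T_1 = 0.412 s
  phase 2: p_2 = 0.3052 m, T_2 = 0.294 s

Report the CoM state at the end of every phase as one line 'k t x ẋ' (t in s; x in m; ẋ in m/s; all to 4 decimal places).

1 0.4120 0.2894 0.8589
2 0.7060 0.5864 1.3663

phase 1: p=0.0382, T=0.412, ωT=1.559132, cosh=2.482505, sinh=2.272186; start (x,ẋ)=(0.146000, -0.027400) → end (x,ẋ)=(0.289362, 0.858912)
phase 2: p=0.3052, T=0.294, ωT=1.112584, cosh=1.685459, sinh=1.356751; start (x,ẋ)=(0.289362, 0.858912) → end (x,ẋ)=(0.586444, 1.366345)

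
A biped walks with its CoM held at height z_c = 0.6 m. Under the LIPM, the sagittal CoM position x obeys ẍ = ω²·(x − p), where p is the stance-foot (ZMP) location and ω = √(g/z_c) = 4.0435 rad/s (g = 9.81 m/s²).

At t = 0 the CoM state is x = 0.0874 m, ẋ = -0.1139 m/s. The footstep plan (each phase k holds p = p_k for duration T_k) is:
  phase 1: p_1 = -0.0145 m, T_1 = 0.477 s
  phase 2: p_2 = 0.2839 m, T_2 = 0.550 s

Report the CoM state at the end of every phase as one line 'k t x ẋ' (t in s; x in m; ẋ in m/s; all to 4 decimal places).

phase 1: p=-0.0145, T=0.477, ωT=1.928749, cosh=3.513115, sinh=3.367785; start (x,ẋ)=(0.087400, -0.113900) → end (x,ẋ)=(0.248620, 0.987494)
phase 2: p=0.2839, T=0.550, ωT=2.223925, cosh=4.675862, sinh=4.567679; start (x,ẋ)=(0.248620, 0.987494) → end (x,ẋ)=(1.234445, 3.965791)

1 0.4770 0.2486 0.9875
2 1.0270 1.2344 3.9658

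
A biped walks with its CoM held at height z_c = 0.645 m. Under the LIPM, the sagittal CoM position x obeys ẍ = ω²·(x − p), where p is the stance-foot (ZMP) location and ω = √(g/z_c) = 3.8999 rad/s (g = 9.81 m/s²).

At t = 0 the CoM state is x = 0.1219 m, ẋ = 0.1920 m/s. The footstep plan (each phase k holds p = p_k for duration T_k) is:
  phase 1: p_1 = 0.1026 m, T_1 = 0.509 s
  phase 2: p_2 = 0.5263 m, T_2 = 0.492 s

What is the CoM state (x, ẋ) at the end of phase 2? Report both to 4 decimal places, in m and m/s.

x = 0.7510, ẋ = 1.1210

phase 1: p=0.1026, T=0.509, ωT=1.985049, cosh=3.708389, sinh=3.571015; start (x,ẋ)=(0.121900, 0.192000) → end (x,ẋ)=(0.349980, 0.980794)
phase 2: p=0.5263, T=0.492, ωT=1.918751, cosh=3.479617, sinh=3.332826; start (x,ẋ)=(0.349980, 0.980794) → end (x,ẋ)=(0.750955, 1.121039)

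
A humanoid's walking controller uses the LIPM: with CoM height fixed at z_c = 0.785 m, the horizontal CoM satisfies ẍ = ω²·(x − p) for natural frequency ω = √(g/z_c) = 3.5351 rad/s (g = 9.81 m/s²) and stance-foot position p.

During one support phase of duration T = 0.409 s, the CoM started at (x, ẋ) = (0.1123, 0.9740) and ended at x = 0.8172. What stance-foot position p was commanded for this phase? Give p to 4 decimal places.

p = -0.0106

ωT = 3.5351·0.409 = 1.445856; cosh(ωT) = 2.240514, sinh(ωT) = 2.004970
x(T) = p + (x₀−p)·cosh(ωT) + (ẋ₀/ω)·sinh(ωT) ⇒ p·(1 − cosh) = x(T) − x₀·cosh − (ẋ₀/ω)·sinh
numerator   = 0.8172 − (0.1123)·2.240514 − (0.9740/3.5351)·2.004970 = 0.013176
denominator = 1 − 2.240514 = -1.240514
p = 0.013176 / -1.240514 = -0.0106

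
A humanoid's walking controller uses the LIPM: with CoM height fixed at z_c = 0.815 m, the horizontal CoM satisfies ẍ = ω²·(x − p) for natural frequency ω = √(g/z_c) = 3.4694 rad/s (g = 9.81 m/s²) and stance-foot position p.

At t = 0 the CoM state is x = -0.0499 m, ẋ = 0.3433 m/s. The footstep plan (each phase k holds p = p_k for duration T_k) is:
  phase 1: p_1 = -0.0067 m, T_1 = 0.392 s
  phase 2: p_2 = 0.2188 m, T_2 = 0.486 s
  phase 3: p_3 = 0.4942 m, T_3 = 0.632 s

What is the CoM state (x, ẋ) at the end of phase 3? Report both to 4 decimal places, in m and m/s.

phase 1: p=-0.0067, T=0.392, ωT=1.360005, cosh=2.076436, sinh=1.819776; start (x,ẋ)=(-0.049900, 0.343300) → end (x,ẋ)=(0.083666, 0.440096)
phase 2: p=0.2188, T=0.486, ωT=1.686128, cosh=2.791887, sinh=2.606652; start (x,ẋ)=(0.083666, 0.440096) → end (x,ẋ)=(0.172178, 0.006614)
phase 3: p=0.4942, T=0.632, ωT=2.192661, cosh=4.535319, sinh=4.423700; start (x,ẋ)=(0.172178, 0.006614) → end (x,ẋ)=(-0.957841, -4.912267)

x = -0.9578, ẋ = -4.9123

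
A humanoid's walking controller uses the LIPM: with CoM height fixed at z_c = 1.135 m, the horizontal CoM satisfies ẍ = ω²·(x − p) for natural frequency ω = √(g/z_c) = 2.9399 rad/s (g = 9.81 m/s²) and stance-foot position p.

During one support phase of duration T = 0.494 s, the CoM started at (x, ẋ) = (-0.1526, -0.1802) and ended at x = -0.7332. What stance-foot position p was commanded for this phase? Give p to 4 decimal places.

ωT = 2.9399·0.494 = 1.452311; cosh(ωT) = 2.253503, sinh(ωT) = 2.019474
x(T) = p + (x₀−p)·cosh(ωT) + (ẋ₀/ω)·sinh(ωT) ⇒ p·(1 − cosh) = x(T) − x₀·cosh − (ẋ₀/ω)·sinh
numerator   = -0.7332 − (-0.1526)·2.253503 − (-0.1802/2.9399)·2.019474 = -0.265533
denominator = 1 − 2.253503 = -1.253503
p = -0.265533 / -1.253503 = 0.2118

p = 0.2118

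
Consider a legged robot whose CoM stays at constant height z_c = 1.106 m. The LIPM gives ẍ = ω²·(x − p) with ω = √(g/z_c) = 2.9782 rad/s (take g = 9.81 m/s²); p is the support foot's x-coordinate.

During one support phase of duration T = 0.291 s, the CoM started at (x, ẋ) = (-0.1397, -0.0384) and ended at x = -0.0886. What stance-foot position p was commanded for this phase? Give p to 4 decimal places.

p = -0.2992

ωT = 2.9782·0.291 = 0.866656; cosh(ωT) = 1.399649, sinh(ωT) = 0.979294
x(T) = p + (x₀−p)·cosh(ωT) + (ẋ₀/ω)·sinh(ωT) ⇒ p·(1 − cosh) = x(T) − x₀·cosh − (ẋ₀/ω)·sinh
numerator   = -0.0886 − (-0.1397)·1.399649 − (-0.0384/2.9782)·0.979294 = 0.119558
denominator = 1 − 1.399649 = -0.399649
p = 0.119558 / -0.399649 = -0.2992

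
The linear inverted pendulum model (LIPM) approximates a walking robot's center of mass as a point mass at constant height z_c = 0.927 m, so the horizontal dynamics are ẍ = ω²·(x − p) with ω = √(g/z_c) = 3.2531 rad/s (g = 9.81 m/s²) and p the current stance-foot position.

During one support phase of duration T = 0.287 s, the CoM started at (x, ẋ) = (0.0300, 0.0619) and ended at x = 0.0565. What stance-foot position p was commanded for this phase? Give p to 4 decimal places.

p = 0.0171

ωT = 3.2531·0.287 = 0.933640; cosh(ωT) = 1.468436, sinh(ωT) = 1.075315
x(T) = p + (x₀−p)·cosh(ωT) + (ẋ₀/ω)·sinh(ωT) ⇒ p·(1 − cosh) = x(T) − x₀·cosh − (ẋ₀/ω)·sinh
numerator   = 0.0565 − (0.0300)·1.468436 − (0.0619/3.2531)·1.075315 = -0.008014
denominator = 1 − 1.468436 = -0.468436
p = -0.008014 / -0.468436 = 0.0171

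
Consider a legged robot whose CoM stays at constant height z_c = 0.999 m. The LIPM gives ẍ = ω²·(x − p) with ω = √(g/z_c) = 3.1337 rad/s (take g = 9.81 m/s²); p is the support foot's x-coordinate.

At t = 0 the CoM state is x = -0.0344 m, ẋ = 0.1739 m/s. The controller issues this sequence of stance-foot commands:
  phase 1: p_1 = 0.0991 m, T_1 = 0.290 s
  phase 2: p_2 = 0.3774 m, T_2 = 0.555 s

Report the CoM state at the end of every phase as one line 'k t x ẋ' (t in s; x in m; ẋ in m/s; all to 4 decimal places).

1 0.2900 -0.0358 -0.1839
2 0.8450 -0.9968 -4.1113

phase 1: p=0.0991, T=0.290, ωT=0.908773, cosh=1.442147, sinh=1.039129; start (x,ẋ)=(-0.034400, 0.173900) → end (x,ẋ)=(-0.035762, -0.183929)
phase 2: p=0.3774, T=0.555, ωT=1.739204, cosh=2.934234, sinh=2.758574; start (x,ẋ)=(-0.035762, -0.183929) → end (x,ẋ)=(-0.996825, -4.111285)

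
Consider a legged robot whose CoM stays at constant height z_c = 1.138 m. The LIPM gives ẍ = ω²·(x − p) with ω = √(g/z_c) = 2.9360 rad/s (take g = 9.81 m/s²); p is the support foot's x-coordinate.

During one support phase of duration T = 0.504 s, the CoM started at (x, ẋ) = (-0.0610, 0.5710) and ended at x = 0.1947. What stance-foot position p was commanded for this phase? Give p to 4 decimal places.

p = 0.0529

ωT = 2.9360·0.504 = 1.479744; cosh(ωT) = 2.309759, sinh(ωT) = 2.082063
x(T) = p + (x₀−p)·cosh(ωT) + (ẋ₀/ω)·sinh(ωT) ⇒ p·(1 − cosh) = x(T) − x₀·cosh − (ẋ₀/ω)·sinh
numerator   = 0.1947 − (-0.0610)·2.309759 − (0.5710/2.9360)·2.082063 = -0.069329
denominator = 1 − 2.309759 = -1.309759
p = -0.069329 / -1.309759 = 0.0529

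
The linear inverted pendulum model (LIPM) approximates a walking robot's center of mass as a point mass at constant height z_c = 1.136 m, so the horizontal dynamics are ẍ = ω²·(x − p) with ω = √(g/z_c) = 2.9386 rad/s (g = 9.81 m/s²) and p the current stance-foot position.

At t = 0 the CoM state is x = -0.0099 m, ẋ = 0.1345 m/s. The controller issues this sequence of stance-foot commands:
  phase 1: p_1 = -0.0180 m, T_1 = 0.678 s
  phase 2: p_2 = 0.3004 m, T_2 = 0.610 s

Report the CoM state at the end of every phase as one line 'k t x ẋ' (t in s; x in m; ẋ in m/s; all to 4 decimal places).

1 0.6780 0.1769 0.5880
2 1.2880 0.5035 0.7552

phase 1: p=-0.0180, T=0.678, ωT=1.992371, cosh=3.734635, sinh=3.598263; start (x,ẋ)=(-0.009900, 0.134500) → end (x,ẋ)=(0.176943, 0.587957)
phase 2: p=0.3004, T=0.610, ωT=1.792546, cosh=3.085628, sinh=2.919093; start (x,ẋ)=(0.176943, 0.587957) → end (x,ẋ)=(0.503512, 0.755199)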